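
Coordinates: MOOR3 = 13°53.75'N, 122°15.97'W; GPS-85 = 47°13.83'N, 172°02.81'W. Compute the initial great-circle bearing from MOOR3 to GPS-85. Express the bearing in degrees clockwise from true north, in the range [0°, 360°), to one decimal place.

319.5°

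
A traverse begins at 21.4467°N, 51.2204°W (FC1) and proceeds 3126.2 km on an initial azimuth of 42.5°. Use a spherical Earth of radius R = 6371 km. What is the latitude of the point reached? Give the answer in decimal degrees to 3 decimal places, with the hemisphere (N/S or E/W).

40.231°N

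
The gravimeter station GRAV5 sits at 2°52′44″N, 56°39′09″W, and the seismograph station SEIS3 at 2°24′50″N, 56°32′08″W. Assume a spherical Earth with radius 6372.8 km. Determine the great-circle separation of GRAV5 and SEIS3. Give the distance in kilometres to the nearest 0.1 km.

53.3 km

GRAV5: φ = +2.87889°, λ = -56.65250°
SEIS3: φ = +2.41389°, λ = -56.53556°
Δφ = -0.4650°,  Δλ = 0.1169°
a = sin²(Δφ/2) + cos φ₁ cos φ₂ sin²(Δλ/2) = 0.000018
c = 2·arcsin(√a) = 0.008368 rad = 0.4794°
d = R·c = 6372.8 × 0.008368 = 53.3 km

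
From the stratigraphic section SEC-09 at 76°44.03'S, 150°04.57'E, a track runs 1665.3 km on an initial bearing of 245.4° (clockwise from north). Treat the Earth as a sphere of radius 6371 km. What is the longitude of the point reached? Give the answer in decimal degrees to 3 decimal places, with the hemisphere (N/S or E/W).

SEC-09: φ = -76.73383°, λ = +150.07617°
δ = d/R = 1665.3/6371 = 0.261388 rad
φ₂ = arcsin(sin φ₁ cos δ + cos φ₁ sin δ cos θ)
   = arcsin(-0.97331·0.96603 + 0.22948·0.25842·-0.41628) = -74.78314°
λ₂ = λ₁ + atan2(sin θ sin δ cos φ₁, cos δ − sin φ₁ sin φ₂) = 86.54209°

86.542°E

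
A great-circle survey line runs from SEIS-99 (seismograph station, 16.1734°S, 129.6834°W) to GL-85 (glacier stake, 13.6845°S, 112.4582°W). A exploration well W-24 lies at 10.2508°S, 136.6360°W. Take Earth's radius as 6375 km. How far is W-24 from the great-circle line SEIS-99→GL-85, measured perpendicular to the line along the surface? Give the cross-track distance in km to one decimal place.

δ₁₃ = central angle SEIS-99→W-24 = 0.156925 rad  (haversine)
θ₁₃ = bearing SEIS-99→W-24 = 310.342°,  θ₁₂ = bearing SEIS-99→GL-85 = 83.794°
dₓₜ = R·arcsin(sin δ₁₃ · sin(θ₁₃ − θ₁₂)) = 6375·arcsin(0.15628·sin(226.548°)) = -724.826 km
|dₓₜ| = 724.826 km

724.8 km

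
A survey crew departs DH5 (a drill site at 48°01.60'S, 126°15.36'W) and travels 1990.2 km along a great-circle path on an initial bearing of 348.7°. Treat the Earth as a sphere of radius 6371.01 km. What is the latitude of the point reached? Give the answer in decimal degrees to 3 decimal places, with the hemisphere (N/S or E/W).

30.393°S

DH5: φ = -48.02667°, λ = -126.25600°
δ = d/R = 1990.2/6371.01 = 0.312384 rad
φ₂ = arcsin(sin φ₁ cos δ + cos φ₁ sin δ cos θ)
   = arcsin(-0.74346·0.95160 + 0.66878·0.30733·0.98061) = -30.39270°
λ₂ = λ₁ + atan2(sin θ sin δ cos φ₁, cos δ − sin φ₁ sin φ₂) = -130.25928°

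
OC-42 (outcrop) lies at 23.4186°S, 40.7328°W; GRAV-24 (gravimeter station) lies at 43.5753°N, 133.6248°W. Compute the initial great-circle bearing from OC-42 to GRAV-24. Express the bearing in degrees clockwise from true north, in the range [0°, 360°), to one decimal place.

Δλ = -92.8920°
y = sin Δλ · cos φ₂ = -0.723546
x = cos φ₁ sin φ₂ − sin φ₁ cos φ₂ cos Δλ = 0.617999
θ = atan2(y, x) = -49.4986° → 310.5014° (mod 360°)

310.5°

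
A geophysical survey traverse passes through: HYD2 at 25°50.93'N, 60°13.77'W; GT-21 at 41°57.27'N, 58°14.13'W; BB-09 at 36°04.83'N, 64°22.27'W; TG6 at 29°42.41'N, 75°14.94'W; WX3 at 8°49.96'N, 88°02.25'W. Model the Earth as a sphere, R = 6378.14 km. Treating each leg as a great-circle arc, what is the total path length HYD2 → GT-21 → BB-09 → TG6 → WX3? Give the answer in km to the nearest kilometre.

6561 km

HYD2: φ = +25.84883°, λ = -60.22950°
GT-21: φ = +41.95450°, λ = -58.23550°
BB-09: φ = +36.08050°, λ = -64.37117°
TG6: φ = +29.70683°, λ = -75.24900°
WX3: φ = +8.83267°, λ = -88.03750°
HYD2→GT-21: c = 0.282554 rad, d = 1802.17 km
GT-21→BB-09: c = 0.131956 rad, d = 841.63 km
BB-09→TG6: c = 0.194182 rad, d = 1238.52 km
TG6→WX3: c = 0.420035 rad, d = 2679.04 km
Total = 1802.17 + 841.63 + 1238.52 + 2679.04 = 6561.36 km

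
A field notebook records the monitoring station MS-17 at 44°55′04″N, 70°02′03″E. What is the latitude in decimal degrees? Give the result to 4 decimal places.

44° + 55′/60 + 4″/3600 = 44 + 0.91667 + 0.00111 = 44.9178°

44.9178°N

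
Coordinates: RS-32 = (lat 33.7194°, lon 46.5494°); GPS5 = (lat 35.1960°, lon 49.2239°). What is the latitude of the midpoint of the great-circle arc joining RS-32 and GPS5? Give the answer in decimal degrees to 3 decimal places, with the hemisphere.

Bx = cos φ₂ cos Δλ = 0.816295,  By = cos φ₂ sin Δλ = 0.038131
φₘ = atan2(sin φ₁ + sin φ₂, √((cos φ₁ + Bx)² + By²)) = 34.46498°
λₘ = λ₁ + atan2(By, cos φ₁ + Bx) = 47.87482°

34.465°N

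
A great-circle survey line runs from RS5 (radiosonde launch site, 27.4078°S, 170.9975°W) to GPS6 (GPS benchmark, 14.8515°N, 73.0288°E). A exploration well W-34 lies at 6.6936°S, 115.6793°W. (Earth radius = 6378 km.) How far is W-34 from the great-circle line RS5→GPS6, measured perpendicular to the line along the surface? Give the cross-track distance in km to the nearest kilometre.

δ₁₃ = central angle RS5→W-34 = 0.982001 rad  (haversine)
θ₁₃ = bearing RS5→W-34 = 79.141°,  θ₁₂ = bearing RS5→GPS6 = 272.154°
dₓₜ = R·arcsin(sin δ₁₃ · sin(θ₁₃ − θ₁₂)) = 6378·arcsin(0.83161·sin(-193.013°)) = 1201.370 km
|dₓₜ| = 1201.370 km

1201 km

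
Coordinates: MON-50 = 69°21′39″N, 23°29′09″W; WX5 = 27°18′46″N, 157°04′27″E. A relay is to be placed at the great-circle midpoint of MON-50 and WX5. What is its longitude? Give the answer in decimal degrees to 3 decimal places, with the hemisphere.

MON-50: φ = +69.36083°, λ = -23.48583°
WX5: φ = +27.31278°, λ = +157.07417°
Bx = cos φ₂ cos Δλ = -0.888472,  By = cos φ₂ sin Δλ = -0.008684
φₘ = atan2(sin φ₁ + sin φ₂, √((cos φ₁ + Bx)² + By²)) = 68.97497°
λₘ = λ₁ + atan2(By, cos φ₁ + Bx) = 157.44239°

157.442°E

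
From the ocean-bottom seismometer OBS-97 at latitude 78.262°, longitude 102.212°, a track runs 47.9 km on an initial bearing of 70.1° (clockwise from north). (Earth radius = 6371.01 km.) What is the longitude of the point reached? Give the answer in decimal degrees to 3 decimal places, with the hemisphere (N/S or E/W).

δ = d/R = 47.9/6371.01 = 0.007518 rad
φ₂ = arcsin(sin φ₁ cos δ + cos φ₁ sin δ cos θ)
   = arcsin(0.97909·0.99997 + 0.20344·0.00752·0.34038) = 78.40165°
λ₂ = λ₁ + atan2(sin θ sin δ cos φ₁, cos δ − sin φ₁ sin φ₂) = 104.22708°

104.227°E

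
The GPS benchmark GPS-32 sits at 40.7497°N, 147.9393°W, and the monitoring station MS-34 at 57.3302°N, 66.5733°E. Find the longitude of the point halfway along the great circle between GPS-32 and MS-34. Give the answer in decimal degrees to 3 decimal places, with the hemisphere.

167.703°E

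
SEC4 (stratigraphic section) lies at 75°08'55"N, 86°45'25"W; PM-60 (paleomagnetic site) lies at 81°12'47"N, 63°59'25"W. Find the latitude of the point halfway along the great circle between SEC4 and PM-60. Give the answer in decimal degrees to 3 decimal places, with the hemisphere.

78.392°N

SEC4: φ = +75.14861°, λ = -86.75694°
PM-60: φ = +81.21306°, λ = -63.99028°
Bx = cos φ₂ cos Δλ = 0.140859,  By = cos φ₂ sin Δλ = 0.059115
φₘ = atan2(sin φ₁ + sin φ₂, √((cos φ₁ + Bx)² + By²)) = 78.39234°
λₘ = λ₁ + atan2(By, cos φ₁ + Bx) = -78.29117°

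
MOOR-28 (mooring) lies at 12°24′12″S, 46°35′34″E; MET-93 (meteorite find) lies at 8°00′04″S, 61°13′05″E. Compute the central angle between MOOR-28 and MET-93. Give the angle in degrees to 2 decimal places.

15.05°

MOOR-28: φ = -12.40333°, λ = +46.59278°
MET-93: φ = -8.00111°, λ = +61.21806°
Δφ = 4.4022°,  Δλ = 14.6253°
a = sin²(Δφ/2) + cos φ₁ cos φ₂ sin²(Δλ/2) = 0.017144
c = 2·arcsin(√a) = 0.262624 rad = 15.0473°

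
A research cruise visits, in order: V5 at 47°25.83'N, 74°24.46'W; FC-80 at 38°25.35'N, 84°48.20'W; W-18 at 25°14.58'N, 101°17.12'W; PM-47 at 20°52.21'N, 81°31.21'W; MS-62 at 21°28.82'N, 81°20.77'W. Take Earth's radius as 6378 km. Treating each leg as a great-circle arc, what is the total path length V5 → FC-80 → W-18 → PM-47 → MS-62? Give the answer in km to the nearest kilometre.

V5: φ = +47.43050°, λ = -74.40767°
FC-80: φ = +38.42250°, λ = -84.80333°
W-18: φ = +25.24300°, λ = -101.28533°
PM-47: φ = +20.87017°, λ = -81.52017°
MS-62: φ = +21.48033°, λ = -81.34617°
V5→FC-80: c = 0.205462 rad, d = 1310.44 km
FC-80→W-18: c = 0.334599 rad, d = 2134.08 km
W-18→PM-47: c = 0.326104 rad, d = 2079.89 km
PM-47→MS-62: c = 0.011019 rad, d = 70.28 km
Total = 1310.44 + 2134.08 + 2079.89 + 70.28 = 5594.69 km

5595 km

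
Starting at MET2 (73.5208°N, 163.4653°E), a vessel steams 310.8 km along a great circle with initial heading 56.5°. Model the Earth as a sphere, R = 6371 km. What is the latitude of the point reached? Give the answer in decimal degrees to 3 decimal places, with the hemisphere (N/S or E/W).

δ = d/R = 310.8/6371 = 0.048784 rad
φ₂ = arcsin(sin φ₁ cos δ + cos φ₁ sin δ cos θ)
   = arcsin(0.95892·0.99881 + 0.28367·0.04876·0.55194) = 74.88773°
λ₂ = λ₁ + atan2(sin θ sin δ cos φ₁, cos δ − sin φ₁ sin φ₂) = 172.43850°

74.888°N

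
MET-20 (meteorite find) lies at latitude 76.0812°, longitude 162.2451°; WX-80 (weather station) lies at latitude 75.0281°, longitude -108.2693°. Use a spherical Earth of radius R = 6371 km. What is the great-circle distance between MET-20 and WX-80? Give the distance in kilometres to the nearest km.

Δφ = -1.0531°,  Δλ = 89.4856°
a = sin²(Δφ/2) + cos φ₁ cos φ₂ sin²(Δλ/2) = 0.030878
c = 2·arcsin(√a) = 0.353274 rad = 20.2411°
d = R·c = 6371 × 0.353274 = 2250.7 km

2251 km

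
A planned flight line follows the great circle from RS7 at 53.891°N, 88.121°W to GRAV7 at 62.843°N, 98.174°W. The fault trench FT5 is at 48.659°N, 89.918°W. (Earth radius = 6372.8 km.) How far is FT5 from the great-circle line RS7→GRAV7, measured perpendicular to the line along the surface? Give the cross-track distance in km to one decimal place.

375.2 km

δ₁₃ = central angle RS7→FT5 = 0.093392 rad  (haversine)
θ₁₃ = bearing RS7→FT5 = 192.833°,  θ₁₂ = bearing RS7→GRAV7 = 333.709°
dₓₜ = R·arcsin(sin δ₁₃ · sin(θ₁₃ − θ₁₂)) = 6372.8·arcsin(0.09326·sin(-140.875°)) = -375.227 km
|dₓₜ| = 375.227 km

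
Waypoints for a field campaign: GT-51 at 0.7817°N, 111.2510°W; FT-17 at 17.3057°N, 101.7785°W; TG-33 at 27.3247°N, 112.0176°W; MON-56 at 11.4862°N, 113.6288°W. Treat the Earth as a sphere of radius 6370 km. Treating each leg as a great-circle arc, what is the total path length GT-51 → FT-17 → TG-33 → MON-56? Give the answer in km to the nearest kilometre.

5409 km

GT-51→FT-17: c = 0.331105 rad, d = 2109.14 km
FT-17→TG-33: c = 0.240403 rad, d = 1531.37 km
TG-33→MON-56: c = 0.277692 rad, d = 1768.90 km
Total = 2109.14 + 1531.37 + 1768.90 = 5409.40 km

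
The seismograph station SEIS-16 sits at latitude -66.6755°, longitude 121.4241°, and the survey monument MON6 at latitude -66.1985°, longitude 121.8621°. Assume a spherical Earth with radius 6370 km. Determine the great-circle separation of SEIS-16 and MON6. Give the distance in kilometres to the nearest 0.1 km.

56.5 km

Δφ = 0.4770°,  Δλ = 0.4380°
a = sin²(Δφ/2) + cos φ₁ cos φ₂ sin²(Δλ/2) = 0.000020
c = 2·arcsin(√a) = 0.008868 rad = 0.5081°
d = R·c = 6370 × 0.008868 = 56.5 km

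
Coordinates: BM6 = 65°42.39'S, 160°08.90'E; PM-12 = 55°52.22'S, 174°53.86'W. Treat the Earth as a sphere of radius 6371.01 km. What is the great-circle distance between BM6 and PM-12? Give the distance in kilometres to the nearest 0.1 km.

1720.6 km

BM6: φ = -65.70650°, λ = +160.14833°
PM-12: φ = -55.87033°, λ = -174.89767°
Δφ = 9.8362°,  Δλ = 24.9540°
a = sin²(Δφ/2) + cos φ₁ cos φ₂ sin²(Δλ/2) = 0.018124
c = 2·arcsin(√a) = 0.270072 rad = 15.4740°
d = R·c = 6371.01 × 0.270072 = 1720.6 km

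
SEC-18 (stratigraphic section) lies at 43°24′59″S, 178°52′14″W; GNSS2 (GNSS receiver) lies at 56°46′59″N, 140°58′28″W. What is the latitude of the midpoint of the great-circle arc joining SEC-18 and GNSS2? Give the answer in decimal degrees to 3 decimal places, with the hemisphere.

7.054°N

SEC-18: φ = -43.41639°, λ = -178.87056°
GNSS2: φ = +56.78306°, λ = -140.97444°
Bx = cos φ₂ cos Δλ = 0.432292,  By = cos φ₂ sin Δλ = 0.336483
φₘ = atan2(sin φ₁ + sin φ₂, √((cos φ₁ + Bx)² + By²)) = 7.05439°
λₘ = λ₁ + atan2(By, cos φ₁ + Bx) = -162.67703°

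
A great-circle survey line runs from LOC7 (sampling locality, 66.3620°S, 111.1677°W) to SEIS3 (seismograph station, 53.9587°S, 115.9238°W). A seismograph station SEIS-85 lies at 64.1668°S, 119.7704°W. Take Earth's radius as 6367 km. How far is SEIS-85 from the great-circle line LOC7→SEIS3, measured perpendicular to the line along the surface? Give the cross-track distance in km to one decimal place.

δ₁₃ = central angle LOC7→SEIS-85 = 0.073495 rad  (haversine)
θ₁₃ = bearing LOC7→SEIS-85 = 297.418°,  θ₁₂ = bearing LOC7→SEIS3 = 347.096°
dₓₜ = R·arcsin(sin δ₁₃ · sin(θ₁₃ − θ₁₂)) = 6367·arcsin(0.07343·sin(-49.678°)) = -356.634 km
|dₓₜ| = 356.634 km

356.6 km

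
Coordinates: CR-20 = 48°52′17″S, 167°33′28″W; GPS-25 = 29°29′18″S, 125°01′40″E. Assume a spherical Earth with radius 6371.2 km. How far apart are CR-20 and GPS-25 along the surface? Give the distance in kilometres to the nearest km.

5982 km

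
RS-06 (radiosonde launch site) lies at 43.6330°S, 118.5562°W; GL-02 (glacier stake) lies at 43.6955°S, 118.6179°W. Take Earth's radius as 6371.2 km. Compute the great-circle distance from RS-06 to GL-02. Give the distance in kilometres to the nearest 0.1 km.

Δφ = -0.0625°,  Δλ = -0.0617°
a = sin²(Δφ/2) + cos φ₁ cos φ₂ sin²(Δλ/2) = 0.000000
c = 2·arcsin(√a) = 0.001340 rad = 0.0768°
d = R·c = 6371.2 × 0.001340 = 8.5 km

8.5 km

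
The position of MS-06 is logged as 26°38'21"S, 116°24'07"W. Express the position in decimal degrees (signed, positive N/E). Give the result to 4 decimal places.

-26.6392°, -116.4019°

lat: 26.6392° S → -26.6392°
lon: 116.4019° W → -116.4019°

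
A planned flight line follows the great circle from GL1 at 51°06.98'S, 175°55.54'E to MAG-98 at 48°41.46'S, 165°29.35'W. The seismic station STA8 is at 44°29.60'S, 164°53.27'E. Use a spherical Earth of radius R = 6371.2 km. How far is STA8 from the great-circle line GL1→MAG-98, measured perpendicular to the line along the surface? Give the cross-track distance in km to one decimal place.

GL1: φ = -51.11633°, λ = +175.92567°
MAG-98: φ = -48.69100°, λ = -165.48917°
STA8: φ = -44.49333°, λ = +164.88783°
δ₁₃ = central angle GL1→STA8 = 0.173173 rad  (haversine)
θ₁₃ = bearing GL1→STA8 = 307.571°,  θ₁₂ = bearing GL1→MAG-98 = 85.781°
dₓₜ = R·arcsin(sin δ₁₃ · sin(θ₁₃ − θ₁₂)) = 6371.2·arcsin(0.17231·sin(221.790°)) = -733.202 km
|dₓₜ| = 733.202 km

733.2 km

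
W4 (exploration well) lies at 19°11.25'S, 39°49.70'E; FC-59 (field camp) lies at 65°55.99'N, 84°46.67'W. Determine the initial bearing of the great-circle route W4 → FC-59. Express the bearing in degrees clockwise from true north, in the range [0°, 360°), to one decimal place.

W4: φ = -19.18750°, λ = +39.82833°
FC-59: φ = +65.93317°, λ = -84.77783°
Δλ = -124.6062°
y = sin Δλ · cos φ₂ = -0.335652
x = cos φ₁ sin φ₂ − sin φ₁ cos φ₂ cos Δλ = 0.786229
θ = atan2(y, x) = -23.1183° → 336.8817° (mod 360°)

336.9°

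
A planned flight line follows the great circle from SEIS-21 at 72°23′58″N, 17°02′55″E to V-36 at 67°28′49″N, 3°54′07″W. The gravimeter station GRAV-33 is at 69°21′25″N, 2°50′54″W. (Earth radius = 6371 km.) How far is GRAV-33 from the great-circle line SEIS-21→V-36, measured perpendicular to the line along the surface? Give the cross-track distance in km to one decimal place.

SEIS-21: φ = +72.39944°, λ = +17.04861°
V-36: φ = +67.48028°, λ = -3.90194°
GRAV-33: φ = +69.35694°, λ = -2.84833°
δ₁₃ = central angle SEIS-21→GRAV-33 = 0.124765 rad  (haversine)
θ₁₃ = bearing SEIS-21→GRAV-33 = 254.614°,  θ₁₂ = bearing SEIS-21→V-36 = 245.776°
dₓₜ = R·arcsin(sin δ₁₃ · sin(θ₁₃ − θ₁₂)) = 6371·arcsin(0.12444·sin(8.838°)) = 121.814 km
|dₓₜ| = 121.814 km

121.8 km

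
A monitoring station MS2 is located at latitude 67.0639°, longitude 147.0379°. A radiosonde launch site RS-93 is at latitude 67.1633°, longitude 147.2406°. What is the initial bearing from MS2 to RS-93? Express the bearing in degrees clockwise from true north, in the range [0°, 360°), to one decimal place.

38.3°

Δλ = 0.2027°
y = sin Δλ · cos φ₂ = 0.001373
x = cos φ₁ sin φ₂ − sin φ₁ cos φ₂ cos Δλ = 0.001737
θ = atan2(y, x) = 38.3235° → 38.3235° (mod 360°)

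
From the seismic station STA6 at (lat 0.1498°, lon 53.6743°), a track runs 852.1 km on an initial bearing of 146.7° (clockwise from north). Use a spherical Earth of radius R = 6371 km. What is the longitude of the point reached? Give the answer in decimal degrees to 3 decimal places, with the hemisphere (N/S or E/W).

δ = d/R = 852.1/6371 = 0.133747 rad
φ₂ = arcsin(sin φ₁ cos δ + cos φ₁ sin δ cos θ)
   = arcsin(0.00261·0.99107 + 1.00000·0.13335·-0.83581) = -6.24972°
λ₂ = λ₁ + atan2(sin θ sin δ cos φ₁, cos δ − sin φ₁ sin φ₂) = 57.89790°

57.898°E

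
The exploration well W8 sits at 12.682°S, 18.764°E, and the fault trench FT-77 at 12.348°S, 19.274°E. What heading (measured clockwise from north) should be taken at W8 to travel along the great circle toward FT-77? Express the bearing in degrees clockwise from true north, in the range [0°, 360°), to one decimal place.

Δλ = 0.5100°
y = sin Δλ · cos φ₂ = 0.008695
x = cos φ₁ sin φ₂ − sin φ₁ cos φ₂ cos Δλ = 0.005821
θ = atan2(y, x) = 56.2001° → 56.2001° (mod 360°)

56.2°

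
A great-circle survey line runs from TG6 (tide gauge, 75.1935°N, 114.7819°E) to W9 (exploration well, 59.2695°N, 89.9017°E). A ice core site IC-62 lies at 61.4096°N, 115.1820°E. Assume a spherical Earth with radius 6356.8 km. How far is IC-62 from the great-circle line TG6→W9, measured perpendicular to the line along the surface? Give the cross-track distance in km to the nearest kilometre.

δ₁₃ = central angle TG6→IC-62 = 0.240587 rad  (haversine)
θ₁₃ = bearing TG6→IC-62 = 179.196°,  θ₁₂ = bearing TG6→W9 = 223.254°
dₓₜ = R·arcsin(sin δ₁₃ · sin(θ₁₃ − θ₁₂)) = 6356.8·arcsin(0.23827·sin(-44.057°)) = -1058.135 km
|dₓₜ| = 1058.135 km

1058 km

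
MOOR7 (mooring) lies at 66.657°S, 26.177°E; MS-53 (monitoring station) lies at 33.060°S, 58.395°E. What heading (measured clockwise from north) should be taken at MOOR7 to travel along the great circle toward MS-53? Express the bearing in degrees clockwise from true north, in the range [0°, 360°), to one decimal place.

Δλ = 32.2180°
y = sin Δλ · cos φ₂ = 0.446826
x = cos φ₁ sin φ₂ − sin φ₁ cos φ₂ cos Δλ = 0.434865
θ = atan2(y, x) = 45.7773° → 45.7773° (mod 360°)

45.8°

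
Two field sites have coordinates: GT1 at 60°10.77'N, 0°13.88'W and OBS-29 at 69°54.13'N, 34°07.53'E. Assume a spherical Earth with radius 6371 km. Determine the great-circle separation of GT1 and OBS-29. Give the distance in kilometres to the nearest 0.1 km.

GT1: φ = +60.17950°, λ = -0.23133°
OBS-29: φ = +69.90217°, λ = +34.12550°
Δφ = 9.7227°,  Δλ = 34.3568°
a = sin²(Δφ/2) + cos φ₁ cos φ₂ sin²(Δλ/2) = 0.022087
c = 2·arcsin(√a) = 0.298342 rad = 17.0938°
d = R·c = 6371 × 0.298342 = 1900.7 km

1900.7 km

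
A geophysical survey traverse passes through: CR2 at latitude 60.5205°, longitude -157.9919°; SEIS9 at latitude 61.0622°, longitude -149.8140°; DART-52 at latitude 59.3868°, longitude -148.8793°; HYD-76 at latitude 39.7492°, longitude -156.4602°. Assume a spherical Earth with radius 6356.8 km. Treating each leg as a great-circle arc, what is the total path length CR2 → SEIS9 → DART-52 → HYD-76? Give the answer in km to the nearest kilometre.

2882 km

CR2→SEIS9: c = 0.070243 rad, d = 446.52 km
SEIS9→DART-52: c = 0.030342 rad, d = 192.88 km
DART-52→HYD-76: c = 0.352782 rad, d = 2242.57 km
Total = 446.52 + 192.88 + 2242.57 = 2881.97 km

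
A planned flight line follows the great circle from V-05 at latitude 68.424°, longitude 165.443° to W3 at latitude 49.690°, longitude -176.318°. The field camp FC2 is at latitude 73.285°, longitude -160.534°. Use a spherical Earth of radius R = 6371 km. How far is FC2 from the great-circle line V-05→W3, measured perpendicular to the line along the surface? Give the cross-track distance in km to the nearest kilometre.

δ₁₃ = central angle V-05→FC2 = 0.208717 rad  (haversine)
θ₁₃ = bearing V-05→FC2 = 50.955°,  θ₁₂ = bearing V-05→W3 = 145.166°
dₓₜ = R·arcsin(sin δ₁₃ · sin(θ₁₃ − θ₁₂)) = 6371·arcsin(0.20720·sin(-94.211°)) = -1326.091 km
|dₓₜ| = 1326.091 km

1326 km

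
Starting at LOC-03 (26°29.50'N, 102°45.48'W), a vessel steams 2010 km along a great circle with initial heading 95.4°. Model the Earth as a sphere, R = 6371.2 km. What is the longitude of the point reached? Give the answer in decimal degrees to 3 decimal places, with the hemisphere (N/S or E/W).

83.082°W

LOC-03: φ = +26.49167°, λ = -102.75800°
δ = d/R = 2010/6371.2 = 0.315482 rad
φ₂ = arcsin(sin φ₁ cos δ + cos φ₁ sin δ cos θ)
   = arcsin(0.44607·0.95065 + 0.89500·0.31027·-0.09411) = 23.44817°
λ₂ = λ₁ + atan2(sin θ sin δ cos φ₁, cos δ − sin φ₁ sin φ₂) = -83.08189°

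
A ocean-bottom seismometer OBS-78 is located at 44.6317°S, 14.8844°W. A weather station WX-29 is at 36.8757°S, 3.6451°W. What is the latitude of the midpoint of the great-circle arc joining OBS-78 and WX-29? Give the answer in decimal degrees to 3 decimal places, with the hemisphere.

Bx = cos φ₂ cos Δλ = 0.784598,  By = cos φ₂ sin Δλ = 0.155914
φₘ = atan2(sin φ₁ + sin φ₂, √((cos φ₁ + Bx)² + By²)) = -40.88978°
λₘ = λ₁ + atan2(By, cos φ₁ + Bx) = -8.93541°

40.890°S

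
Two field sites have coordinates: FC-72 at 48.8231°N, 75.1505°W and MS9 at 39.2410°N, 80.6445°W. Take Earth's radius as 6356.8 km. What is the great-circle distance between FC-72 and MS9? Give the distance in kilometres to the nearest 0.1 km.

Δφ = -9.5821°,  Δλ = -5.4940°
a = sin²(Δφ/2) + cos φ₁ cos φ₂ sin²(Δλ/2) = 0.008147
c = 2·arcsin(√a) = 0.180769 rad = 10.3573°
d = R·c = 6356.8 × 0.180769 = 1149.1 km

1149.1 km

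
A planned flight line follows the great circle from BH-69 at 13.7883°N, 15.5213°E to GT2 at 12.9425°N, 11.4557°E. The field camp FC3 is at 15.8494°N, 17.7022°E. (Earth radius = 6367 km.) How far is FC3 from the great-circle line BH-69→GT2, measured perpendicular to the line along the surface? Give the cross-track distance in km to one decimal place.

178.5 km

δ₁₃ = central angle BH-69→FC3 = 0.051458 rad  (haversine)
θ₁₃ = bearing BH-69→FC3 = 45.375°,  θ₁₂ = bearing BH-69→GT2 = 258.405°
dₓₜ = R·arcsin(sin δ₁₃ · sin(θ₁₃ − θ₁₂)) = 6367·arcsin(0.05144·sin(-213.030°)) = 178.531 km
|dₓₜ| = 178.531 km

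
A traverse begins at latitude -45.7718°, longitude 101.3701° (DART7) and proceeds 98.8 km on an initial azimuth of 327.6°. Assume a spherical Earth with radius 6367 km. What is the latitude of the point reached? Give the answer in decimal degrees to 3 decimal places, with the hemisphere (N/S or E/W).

45.019°S

δ = d/R = 98.8/6367 = 0.015518 rad
φ₂ = arcsin(sin φ₁ cos δ + cos φ₁ sin δ cos θ)
   = arcsin(-0.71657·0.99988 + 0.69752·0.01552·0.84433) = -45.01912°
λ₂ = λ₁ + atan2(sin θ sin δ cos φ₁, cos δ − sin φ₁ sin φ₂) = 100.69616°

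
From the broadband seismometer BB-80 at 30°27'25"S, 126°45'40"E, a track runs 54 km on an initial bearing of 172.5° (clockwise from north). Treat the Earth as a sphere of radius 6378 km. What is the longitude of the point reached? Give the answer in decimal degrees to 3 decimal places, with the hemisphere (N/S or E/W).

BB-80: φ = -30.45694°, λ = +126.76111°
δ = d/R = 54/6378 = 0.008467 rad
φ₂ = arcsin(sin φ₁ cos δ + cos φ₁ sin δ cos θ)
   = arcsin(-0.50689·0.99996 + 0.86201·0.00847·-0.99144) = -30.93787°
λ₂ = λ₁ + atan2(sin θ sin δ cos φ₁, cos δ − sin φ₁ sin φ₂) = 126.83493°

126.835°E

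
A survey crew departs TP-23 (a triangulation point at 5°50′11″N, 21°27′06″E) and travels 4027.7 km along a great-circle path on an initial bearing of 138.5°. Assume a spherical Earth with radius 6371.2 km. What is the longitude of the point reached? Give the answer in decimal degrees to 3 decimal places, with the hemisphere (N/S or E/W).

46.247°E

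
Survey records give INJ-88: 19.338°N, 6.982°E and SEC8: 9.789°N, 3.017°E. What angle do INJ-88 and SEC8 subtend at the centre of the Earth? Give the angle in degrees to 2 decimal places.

Δφ = -9.5490°,  Δλ = -3.9650°
a = sin²(Δφ/2) + cos φ₁ cos φ₂ sin²(Δλ/2) = 0.008041
c = 2·arcsin(√a) = 0.179582 rad = 10.2893°

10.29°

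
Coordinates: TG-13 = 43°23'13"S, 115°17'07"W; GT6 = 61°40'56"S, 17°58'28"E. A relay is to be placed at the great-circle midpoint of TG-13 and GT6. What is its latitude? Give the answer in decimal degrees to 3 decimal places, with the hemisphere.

71.323°S

TG-13: φ = -43.38694°, λ = -115.28528°
GT6: φ = -61.68222°, λ = +17.97444°
Bx = cos φ₂ cos Δλ = -0.325083,  By = cos φ₂ sin Δλ = 0.345456
φₘ = atan2(sin φ₁ + sin φ₂, √((cos φ₁ + Bx)² + By²)) = -71.32332°
λₘ = λ₁ + atan2(By, cos φ₁ + Bx) = -74.58660°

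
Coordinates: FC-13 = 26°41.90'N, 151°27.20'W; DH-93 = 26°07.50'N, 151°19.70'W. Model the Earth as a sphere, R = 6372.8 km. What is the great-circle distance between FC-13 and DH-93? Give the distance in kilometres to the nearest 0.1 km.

FC-13: φ = +26.69833°, λ = -151.45333°
DH-93: φ = +26.12500°, λ = -151.32833°
Δφ = -0.5733°,  Δλ = 0.1250°
a = sin²(Δφ/2) + cos φ₁ cos φ₂ sin²(Δλ/2) = 0.000026
c = 2·arcsin(√a) = 0.010196 rad = 0.5842°
d = R·c = 6372.8 × 0.010196 = 65.0 km

65.0 km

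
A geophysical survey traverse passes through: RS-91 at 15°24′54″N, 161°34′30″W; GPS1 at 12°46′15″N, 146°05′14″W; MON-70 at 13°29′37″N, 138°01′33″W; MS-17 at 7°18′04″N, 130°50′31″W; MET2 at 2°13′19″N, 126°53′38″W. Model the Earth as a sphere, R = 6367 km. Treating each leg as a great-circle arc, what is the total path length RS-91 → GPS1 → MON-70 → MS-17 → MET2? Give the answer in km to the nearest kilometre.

RS-91: φ = +15.41500°, λ = -161.57500°
GPS1: φ = +12.77083°, λ = -146.08722°
MON-70: φ = +13.49361°, λ = -138.02583°
MS-17: φ = +7.30111°, λ = -130.84194°
MET2: φ = +2.22194°, λ = -126.89389°
RS-91→GPS1: c = 0.266133 rad, d = 1694.47 km
GPS1→MON-70: c = 0.137591 rad, d = 876.04 km
MON-70→MS-17: c = 0.163930 rad, d = 1043.74 km
MS-17→MET2: c = 0.112119 rad, d = 713.86 km
Total = 1694.47 + 876.04 + 1043.74 + 713.86 = 4328.12 km

4328 km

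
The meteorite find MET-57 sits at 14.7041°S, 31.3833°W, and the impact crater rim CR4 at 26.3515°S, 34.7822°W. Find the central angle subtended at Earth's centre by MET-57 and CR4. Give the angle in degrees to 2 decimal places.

12.07°

Δφ = -11.6474°,  Δλ = -3.3989°
a = sin²(Δφ/2) + cos φ₁ cos φ₂ sin²(Δλ/2) = 0.011058
c = 2·arcsin(√a) = 0.210704 rad = 12.0724°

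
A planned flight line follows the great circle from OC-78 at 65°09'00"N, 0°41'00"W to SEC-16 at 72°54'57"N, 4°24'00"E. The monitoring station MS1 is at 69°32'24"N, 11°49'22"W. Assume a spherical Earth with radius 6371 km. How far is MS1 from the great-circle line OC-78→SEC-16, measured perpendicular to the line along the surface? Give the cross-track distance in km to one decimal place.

OC-78: φ = +65.15000°, λ = -0.68333°
SEC-16: φ = +72.91583°, λ = +4.40000°
MS1: φ = +69.54000°, λ = -11.82278°
δ₁₃ = central angle OC-78→MS1 = 0.106835 rad  (haversine)
θ₁₃ = bearing OC-78→MS1 = 320.704°,  θ₁₂ = bearing OC-78→SEC-16 = 10.822°
dₓₜ = R·arcsin(sin δ₁₃ · sin(θ₁₃ − θ₁₂)) = 6371·arcsin(0.10663·sin(309.882°)) = -521.893 km
|dₓₜ| = 521.893 km

521.9 km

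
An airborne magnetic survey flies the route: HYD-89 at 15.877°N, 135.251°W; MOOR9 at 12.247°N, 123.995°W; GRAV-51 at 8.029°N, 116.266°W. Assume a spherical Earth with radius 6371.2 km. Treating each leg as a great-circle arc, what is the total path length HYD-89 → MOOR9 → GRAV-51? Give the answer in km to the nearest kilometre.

2246 km

HYD-89→MOOR9: c = 0.200770 rad, d = 1279.14 km
MOOR9→GRAV-51: c = 0.151800 rad, d = 967.15 km
Total = 1279.14 + 967.15 = 2246.29 km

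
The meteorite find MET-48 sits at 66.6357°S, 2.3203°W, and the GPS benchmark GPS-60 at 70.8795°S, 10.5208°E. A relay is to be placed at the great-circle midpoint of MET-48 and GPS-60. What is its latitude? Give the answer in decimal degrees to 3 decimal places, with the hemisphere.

68.878°S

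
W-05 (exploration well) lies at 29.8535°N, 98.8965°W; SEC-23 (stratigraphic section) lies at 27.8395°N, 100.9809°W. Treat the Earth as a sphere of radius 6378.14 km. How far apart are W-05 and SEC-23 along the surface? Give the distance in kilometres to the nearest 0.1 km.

Δφ = -2.0140°,  Δλ = -2.0844°
a = sin²(Δφ/2) + cos φ₁ cos φ₂ sin²(Δλ/2) = 0.000563
c = 2·arcsin(√a) = 0.047442 rad = 2.7182°
d = R·c = 6378.14 × 0.047442 = 302.6 km

302.6 km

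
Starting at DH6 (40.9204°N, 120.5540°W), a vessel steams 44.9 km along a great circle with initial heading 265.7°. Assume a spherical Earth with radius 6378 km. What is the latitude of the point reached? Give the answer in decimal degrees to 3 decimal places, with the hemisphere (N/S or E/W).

40.889°N

δ = d/R = 44.9/6378 = 0.007040 rad
φ₂ = arcsin(sin φ₁ cos δ + cos φ₁ sin δ cos θ)
   = arcsin(0.65501·0.99998 + 0.75562·0.00704·-0.07498) = 40.88893°
λ₂ = λ₁ + atan2(sin θ sin δ cos φ₁, cos δ − sin φ₁ sin φ₂) = -121.08605°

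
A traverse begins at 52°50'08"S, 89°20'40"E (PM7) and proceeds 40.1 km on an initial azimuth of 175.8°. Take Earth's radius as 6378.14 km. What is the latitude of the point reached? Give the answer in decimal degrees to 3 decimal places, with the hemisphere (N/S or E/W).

53.195°S

PM7: φ = -52.83556°, λ = +89.34444°
δ = d/R = 40.1/6378.14 = 0.006287 rad
φ₂ = arcsin(sin φ₁ cos δ + cos φ₁ sin δ cos θ)
   = arcsin(-0.79690·0.99998 + 0.60410·0.00629·-0.99731) = -53.19480°
λ₂ = λ₁ + atan2(sin θ sin δ cos φ₁, cos δ − sin φ₁ sin φ₂) = 89.38848°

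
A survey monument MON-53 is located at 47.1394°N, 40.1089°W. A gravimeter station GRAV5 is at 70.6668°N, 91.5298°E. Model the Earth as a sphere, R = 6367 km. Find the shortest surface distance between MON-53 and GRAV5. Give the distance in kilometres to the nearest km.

6354 km

Δφ = 23.5274°,  Δλ = 131.6387°
a = sin²(Δφ/2) + cos φ₁ cos φ₂ sin²(Δλ/2) = 0.228975
c = 2·arcsin(√a) = 0.997921 rad = 57.1767°
d = R·c = 6367 × 0.997921 = 6353.8 km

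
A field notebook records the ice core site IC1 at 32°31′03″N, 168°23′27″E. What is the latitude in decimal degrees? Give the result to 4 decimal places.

32.5175°N

32° + 31′/60 + 3″/3600 = 32 + 0.51667 + 0.00083 = 32.5175°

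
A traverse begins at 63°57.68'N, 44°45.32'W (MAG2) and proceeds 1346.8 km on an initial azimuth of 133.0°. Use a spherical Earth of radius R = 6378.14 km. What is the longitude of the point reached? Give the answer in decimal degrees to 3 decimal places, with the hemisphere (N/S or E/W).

29.386°W

MAG2: φ = +63.96133°, λ = -44.75533°
δ = d/R = 1346.8/6378.14 = 0.211159 rad
φ₂ = arcsin(sin φ₁ cos δ + cos φ₁ sin δ cos θ)
   = arcsin(0.89850·0.97779 + 0.43898·0.20959·-0.68200) = 54.66583°
λ₂ = λ₁ + atan2(sin θ sin δ cos φ₁, cos δ − sin φ₁ sin φ₂) = -29.38577°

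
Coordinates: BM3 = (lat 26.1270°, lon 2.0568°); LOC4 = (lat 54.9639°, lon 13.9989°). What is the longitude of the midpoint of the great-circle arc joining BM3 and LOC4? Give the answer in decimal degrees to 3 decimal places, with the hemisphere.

6.710°E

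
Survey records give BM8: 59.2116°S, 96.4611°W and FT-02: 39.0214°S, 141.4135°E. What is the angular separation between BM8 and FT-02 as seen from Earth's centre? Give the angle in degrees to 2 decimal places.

Δφ = 20.1902°,  Δλ = -122.1254°
a = sin²(Δφ/2) + cos φ₁ cos φ₂ sin²(Δλ/2) = 0.335299
c = 2·arcsin(√a) = 1.235127 rad = 70.7675°

70.77°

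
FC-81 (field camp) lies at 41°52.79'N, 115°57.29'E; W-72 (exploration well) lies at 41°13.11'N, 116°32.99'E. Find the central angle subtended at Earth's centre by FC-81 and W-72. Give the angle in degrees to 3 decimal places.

FC-81: φ = +41.87983°, λ = +115.95483°
W-72: φ = +41.21850°, λ = +116.54983°
Δφ = -0.6613°,  Δλ = 0.5950°
a = sin²(Δφ/2) + cos φ₁ cos φ₂ sin²(Δλ/2) = 0.000048
c = 2·arcsin(√a) = 0.013915 rad = 0.7973°

0.797°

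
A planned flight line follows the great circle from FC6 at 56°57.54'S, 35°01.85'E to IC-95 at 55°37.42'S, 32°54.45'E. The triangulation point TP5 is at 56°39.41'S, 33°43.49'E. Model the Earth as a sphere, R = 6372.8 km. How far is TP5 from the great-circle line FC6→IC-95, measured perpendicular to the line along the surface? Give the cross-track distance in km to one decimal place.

FC6: φ = -56.95900°, λ = +35.03083°
IC-95: φ = -55.62367°, λ = +32.90750°
TP5: φ = -56.65683°, λ = +33.72483°
δ₁₃ = central angle FC6→TP5 = 0.013547 rad  (haversine)
θ₁₃ = bearing FC6→TP5 = 292.363°,  θ₁₂ = bearing FC6→IC-95 = 317.686°
dₓₜ = R·arcsin(sin δ₁₃ · sin(θ₁₃ − θ₁₂)) = 6372.8·arcsin(0.01355·sin(-25.322°)) = -36.924 km
|dₓₜ| = 36.924 km

36.9 km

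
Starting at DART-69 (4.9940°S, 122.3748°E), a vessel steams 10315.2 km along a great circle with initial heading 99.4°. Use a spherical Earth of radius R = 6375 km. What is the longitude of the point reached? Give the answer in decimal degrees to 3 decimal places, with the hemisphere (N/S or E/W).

144.067°W

δ = d/R = 10315.2/6375 = 1.618071 rad
φ₂ = arcsin(sin φ₁ cos δ + cos φ₁ sin δ cos θ)
   = arcsin(-0.08705·-0.04726 + 0.99620·0.99888·-0.16333) = -9.11464°
λ₂ = λ₁ + atan2(sin θ sin δ cos φ₁, cos δ − sin φ₁ sin φ₂) = -144.06698°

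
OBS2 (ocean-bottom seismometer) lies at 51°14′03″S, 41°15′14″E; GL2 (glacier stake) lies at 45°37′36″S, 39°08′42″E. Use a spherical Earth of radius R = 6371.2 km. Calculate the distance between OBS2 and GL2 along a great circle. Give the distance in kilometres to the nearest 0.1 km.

642.6 km

OBS2: φ = -51.23417°, λ = +41.25389°
GL2: φ = -45.62667°, λ = +39.14500°
Δφ = 5.6075°,  Δλ = -2.1089°
a = sin²(Δφ/2) + cos φ₁ cos φ₂ sin²(Δλ/2) = 0.002541
c = 2·arcsin(√a) = 0.100859 rad = 5.7788°
d = R·c = 6371.2 × 0.100859 = 642.6 km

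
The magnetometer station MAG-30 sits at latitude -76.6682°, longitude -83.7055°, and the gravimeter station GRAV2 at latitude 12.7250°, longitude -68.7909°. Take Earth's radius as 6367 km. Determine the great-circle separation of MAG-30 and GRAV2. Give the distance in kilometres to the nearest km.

Δφ = 89.3932°,  Δλ = 14.9146°
a = sin²(Δφ/2) + cos φ₁ cos φ₂ sin²(Δλ/2) = 0.498494
c = 2·arcsin(√a) = 1.567784 rad = 89.8274°
d = R·c = 6367 × 1.567784 = 9982.1 km

9982 km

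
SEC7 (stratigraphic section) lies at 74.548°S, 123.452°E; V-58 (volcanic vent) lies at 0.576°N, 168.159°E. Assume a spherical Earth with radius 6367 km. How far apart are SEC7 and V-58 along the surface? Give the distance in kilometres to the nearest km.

8851 km

Δφ = 75.1240°,  Δλ = 44.7070°
a = sin²(Δφ/2) + cos φ₁ cos φ₂ sin²(Δλ/2) = 0.410172
c = 2·arcsin(√a) = 1.390159 rad = 79.6502°
d = R·c = 6367 × 1.390159 = 8851.1 km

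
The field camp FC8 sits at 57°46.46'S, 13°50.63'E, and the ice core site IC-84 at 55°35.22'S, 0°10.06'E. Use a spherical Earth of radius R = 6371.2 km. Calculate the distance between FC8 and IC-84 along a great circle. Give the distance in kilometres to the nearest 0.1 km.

FC8: φ = -57.77433°, λ = +13.84383°
IC-84: φ = -55.58700°, λ = +0.16767°
Δφ = 2.1873°,  Δλ = -13.6762°
a = sin²(Δφ/2) + cos φ₁ cos φ₂ sin²(Δλ/2) = 0.004637
c = 2·arcsin(√a) = 0.136291 rad = 7.8089°
d = R·c = 6371.2 × 0.136291 = 868.3 km

868.3 km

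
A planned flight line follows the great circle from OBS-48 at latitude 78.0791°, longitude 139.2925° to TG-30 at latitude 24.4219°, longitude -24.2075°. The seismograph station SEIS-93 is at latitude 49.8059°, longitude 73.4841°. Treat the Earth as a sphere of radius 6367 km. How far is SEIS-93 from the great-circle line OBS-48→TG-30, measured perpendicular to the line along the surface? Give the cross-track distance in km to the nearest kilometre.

δ₁₃ = central angle OBS-48→SEIS-93 = 0.640130 rad  (haversine)
θ₁₃ = bearing OBS-48→SEIS-93 = 260.267°,  θ₁₂ = bearing OBS-48→TG-30 = 344.612°
dₓₜ = R·arcsin(sin δ₁₃ · sin(θ₁₃ − θ₁₂)) = 6367·arcsin(0.59730·sin(-84.345°)) = -4052.665 km
|dₓₜ| = 4052.665 km

4053 km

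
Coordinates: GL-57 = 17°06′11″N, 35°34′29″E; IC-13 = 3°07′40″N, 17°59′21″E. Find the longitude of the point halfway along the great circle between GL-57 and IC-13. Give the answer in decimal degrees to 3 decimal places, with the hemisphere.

26.588°E

GL-57: φ = +17.10306°, λ = +35.57472°
IC-13: φ = +3.12778°, λ = +17.98917°
Bx = cos φ₂ cos Δλ = 0.951847,  By = cos φ₂ sin Δλ = -0.301680
φₘ = atan2(sin φ₁ + sin φ₂, √((cos φ₁ + Bx)² + By²)) = 10.23313°
λₘ = λ₁ + atan2(By, cos φ₁ + Bx) = 26.58816°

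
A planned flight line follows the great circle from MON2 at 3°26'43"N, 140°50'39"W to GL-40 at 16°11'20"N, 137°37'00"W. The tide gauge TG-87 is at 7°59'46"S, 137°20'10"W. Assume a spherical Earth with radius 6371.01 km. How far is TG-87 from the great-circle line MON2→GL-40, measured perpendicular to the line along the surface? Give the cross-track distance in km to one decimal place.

MON2: φ = +3.44528°, λ = -140.84417°
GL-40: φ = +16.18889°, λ = -137.61667°
TG-87: φ = -7.99611°, λ = -137.33611°
δ₁₃ = central angle MON2→TG-87 = 0.208821 rad  (haversine)
θ₁₃ = bearing MON2→TG-87 = 163.005°,  θ₁₂ = bearing MON2→GL-40 = 13.767°
dₓₜ = R·arcsin(sin δ₁₃ · sin(θ₁₃ − θ₁₂)) = 6371.01·arcsin(0.20731·sin(149.238°)) = 676.800 km
|dₓₜ| = 676.800 km

676.8 km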